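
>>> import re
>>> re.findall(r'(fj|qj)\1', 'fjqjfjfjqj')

['fj']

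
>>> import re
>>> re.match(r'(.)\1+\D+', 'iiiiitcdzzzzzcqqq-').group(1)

'i'

The match spans [0:18] → 'iiiiitcdzzzzzcqqq-'.
Captured: group 1 = 'i'.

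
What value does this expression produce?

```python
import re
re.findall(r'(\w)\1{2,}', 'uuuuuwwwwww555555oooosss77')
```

['u', 'w', '5', 'o', 's']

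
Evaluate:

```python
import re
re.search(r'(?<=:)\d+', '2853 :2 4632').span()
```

(6, 7)

Because the assertion is zero-width, the text it checks is not consumed and won't appear in the result.
The match spans [6:7] → '2'.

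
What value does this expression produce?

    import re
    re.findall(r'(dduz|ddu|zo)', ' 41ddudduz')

['ddu', 'dduz']

Alternation tries branches left to right and keeps the first one that lets the overall match succeed at that position.
Scanning left to right: at [3:6] match 'ddu', group 1 = 'ddu'; at [6:10] match 'dduz', group 1 = 'dduz'.
`findall` collects group 1 from each match (2 total).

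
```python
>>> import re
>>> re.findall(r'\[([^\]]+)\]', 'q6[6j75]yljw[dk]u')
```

['6j75', 'dk']

Walking the string: at [2:8] match '[6j75]', group 1 = '6j75'; at [12:16] match '[dk]', group 1 = 'dk'.
`findall` collects group 1 from each match (2 total).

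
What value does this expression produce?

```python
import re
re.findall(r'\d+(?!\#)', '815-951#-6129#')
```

The negative lookahead/lookbehind blocks any match where the forbidden context is present.
Since nothing is captured, `findall` lists the 3 matched substrings directly.

['815', '95', '612']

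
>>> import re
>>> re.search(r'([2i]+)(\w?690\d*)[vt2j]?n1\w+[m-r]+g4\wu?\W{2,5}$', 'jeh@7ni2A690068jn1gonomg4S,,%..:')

None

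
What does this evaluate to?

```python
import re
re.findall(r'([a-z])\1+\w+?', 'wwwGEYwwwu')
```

['w', 'w']

The backreference `\1` re-matches whatever the first group consumed, character for character.
Walking the string: at [0:4] match 'wwwG', group 1 = 'w'; at [6:10] match 'wwwu', group 1 = 'w'.
With a single group, `findall` returns only what that group captured — 2 items.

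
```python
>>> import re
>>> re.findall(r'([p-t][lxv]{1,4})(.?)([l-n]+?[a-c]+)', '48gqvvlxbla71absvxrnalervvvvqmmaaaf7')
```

The pattern matches a character in [p-t], then 1 to 4 of one of [lxv] (captured); then optionally any character (captured); then one or more of a character in [l-n] (lazy), then one or more of a character in [a-c] (captured).
Scanning left to right: at [3:11] match 'qvvlxbla', groups = ('qvvlx', 'b', 'la'); at [15:21] match 'svxrna', groups = ('svx', 'r', 'na'); at [23:34] match 'rvvvvqmmaaa', groups = ('rvvvv', 'q', 'mmaaa').
Multiple groups make `findall` return tuples — one 3-tuple for each match.

[('qvvlx', 'b', 'la'), ('svx', 'r', 'na'), ('rvvvv', 'q', 'mmaaa')]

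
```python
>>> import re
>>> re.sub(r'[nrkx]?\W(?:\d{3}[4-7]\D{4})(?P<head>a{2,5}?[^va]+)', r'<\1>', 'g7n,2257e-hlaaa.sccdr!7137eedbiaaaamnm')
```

Pattern: optionally one of [nrkx], then a non-word character; then exactly 3 of a digit, then a character in [4-7], then exactly 4 of a non-digit (non-capturing group); then 2 to 5 of the literal 'a' (lazy), then one or more of any character except [va] (captured as 'head').
Matches: at [2:31] → 'n,2257e-hlaaa.sccdr!7137eedbi'.
`\1` in the replacement pulls in group 1's text for each match.

'g7<aaa.sccdr!7137eedbi>aaaamnm'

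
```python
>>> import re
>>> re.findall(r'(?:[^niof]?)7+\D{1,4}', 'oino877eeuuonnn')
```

['877eeuu']

This matches optionally any character except [niof] (non-capturing group); then one or more of the literal '7', then 1 to 4 of a non-digit.
Scanning left to right: at [4:11] → '877eeuu'.
With no groups in the pattern, `findall` gives back each whole match — 1 here.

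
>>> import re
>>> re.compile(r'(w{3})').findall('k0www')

['www']

Pattern: exactly 3 of a literal 'w' (captured).
Walking the string: at [2:5] match 'www', group 1 = 'www'.
`findall` collects group 1 from the one match (1 total).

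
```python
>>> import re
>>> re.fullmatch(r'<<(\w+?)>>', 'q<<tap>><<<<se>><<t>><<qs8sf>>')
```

`re.fullmatch` requires the pattern to consume the entire string.
Here there's no way to consume every character, so the call returns None.

None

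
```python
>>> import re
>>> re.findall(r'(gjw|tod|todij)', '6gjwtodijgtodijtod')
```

['gjw', 'tod', 'tod', 'tod']

The regex engine tests alternatives in the order written; an earlier branch that matches wins even if a later one would match more.
One capturing group, so `findall` returns just the captured substring from each match — 4 in all.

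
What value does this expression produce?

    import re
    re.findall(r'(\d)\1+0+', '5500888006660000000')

['5', '8', '6']

A backreference is literal: `\1` must see the identical characters the first group matched.
With a single group, `findall` returns only what that group captured — 3 items.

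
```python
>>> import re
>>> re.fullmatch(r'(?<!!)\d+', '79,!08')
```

None

`re.fullmatch` requires the pattern to consume the entire string.
Here the pattern can't cover the whole string, so the call returns None.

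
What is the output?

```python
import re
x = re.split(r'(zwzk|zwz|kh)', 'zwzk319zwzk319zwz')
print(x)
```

['', 'zwzk', '319', 'zwzk', '319', 'zwz', '']

Alternation isn't longest-match — the leftmost alternative that fits at this position is chosen.
Because the pattern has a capturing group, `split` also inserts each captured text between the pieces.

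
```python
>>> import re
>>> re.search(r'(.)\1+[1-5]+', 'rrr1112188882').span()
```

(0, 8)

A backreference is literal: `\1` must see the identical characters the first group matched.
Unlike `match`, `search` isn't anchored — it looks for the pattern anywhere in the string.
The match spans [0:8] → 'rrr11121'.
Captured: group 1 = 'r'.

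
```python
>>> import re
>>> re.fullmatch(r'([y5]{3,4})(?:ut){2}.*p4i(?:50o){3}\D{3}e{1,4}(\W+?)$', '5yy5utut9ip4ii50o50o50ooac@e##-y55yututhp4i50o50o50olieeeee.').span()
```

(0, 60)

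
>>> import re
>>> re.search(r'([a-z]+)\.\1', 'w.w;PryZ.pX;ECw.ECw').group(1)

The backreference `\1` re-matches whatever the first group consumed, character for character.
`search` walks the string left to right and returns the first match it finds.
The match spans [0:3] → 'w.w'.
Captured: group 1 = 'w'.

'w'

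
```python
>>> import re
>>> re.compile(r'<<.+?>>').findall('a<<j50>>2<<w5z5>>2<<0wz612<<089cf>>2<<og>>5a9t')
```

['<<j50>>', '<<w5z5>>', '<<0wz612<<089cf>>', '<<og>>']

A non-greedy quantifier consumes as few characters as it can — just enough that the remainder of the pattern still matches from where it stops; whatever follows it matches normally.
Matches: at [1:8] → '<<j50>>'; at [9:17] → '<<w5z5>>'; at [18:35] → '<<0wz612<<089cf>>'; at [36:42] → '<<og>>'.
With no groups in the pattern, `findall` gives back each whole match — 4 here.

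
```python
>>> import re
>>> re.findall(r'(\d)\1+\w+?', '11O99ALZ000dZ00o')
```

['1', '9', '0', '0']

After group 1 captures some text, `\1` only succeeds where that same text appears again.
One capturing group, so `findall` returns just the captured substring from each match — 4 in all.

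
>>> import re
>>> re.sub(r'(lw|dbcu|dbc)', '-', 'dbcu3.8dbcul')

Alternation tries branches left to right and keeps the first one that lets the overall match succeed at that position.
`sub` substitutes '-' at each match site.

'-3.8-l'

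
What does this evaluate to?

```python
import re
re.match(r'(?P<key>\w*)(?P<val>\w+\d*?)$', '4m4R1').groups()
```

('4m4R', '1')

The match spans [0:5] → '4m4R1'.
Captured: group 1 = '4m4R', group 2 = '1'.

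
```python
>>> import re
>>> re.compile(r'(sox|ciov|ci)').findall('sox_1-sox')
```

Scanning left to right: at [0:3] match 'sox', group 1 = 'sox'; at [6:9] match 'sox', group 1 = 'sox'.
`findall` collects group 1 from each match (2 total).

['sox', 'sox']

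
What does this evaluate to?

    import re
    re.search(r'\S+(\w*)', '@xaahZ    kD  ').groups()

The pattern matches one or more of a non-whitespace character; then zero or more of a word character (captured).
`re.search` tries every starting position until one works.
The match spans [0:6] → '@xaahZ'.
Captured: group 1 = ''.

('',)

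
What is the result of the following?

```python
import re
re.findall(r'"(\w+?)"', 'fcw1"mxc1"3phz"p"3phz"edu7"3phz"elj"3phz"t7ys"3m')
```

['mxc1', 'p', 'edu7', 'elj', 't7ys']

One capturing group, so `findall` returns just the captured substring from each match — 5 in all.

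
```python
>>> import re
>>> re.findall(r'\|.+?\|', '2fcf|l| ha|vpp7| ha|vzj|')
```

The `?` after the quantifier makes it lazy — it takes as little as possible before letting the rest of the pattern try.
Scanning left to right: at [4:7] → '|l|'; at [10:16] → '|vpp7|'; at [19:24] → '|vzj|'.
With no groups in the pattern, `findall` gives back each whole match — 3 here.

['|l|', '|vpp7|', '|vzj|']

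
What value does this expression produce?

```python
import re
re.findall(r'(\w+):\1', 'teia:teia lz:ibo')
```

After group 1 captures some text, `\1` only succeeds where that same text appears again.
Because there's exactly one group, `findall` drops the full match and keeps group 1 from the one hit.

['teia']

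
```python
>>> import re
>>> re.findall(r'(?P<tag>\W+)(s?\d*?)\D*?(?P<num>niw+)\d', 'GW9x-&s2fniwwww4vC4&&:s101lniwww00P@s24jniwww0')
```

[('-&', 's2', 'niwwww'), ('&&:', 's101', 'niwww'), ('@', 's24', 'niwww')]

This matches one or more of a non-word character (captured as 'tag'); then optionally the literal 's', then zero or more of a digit (lazy) (captured); then zero or more of a non-digit (lazy); then the literal 'ni', then one or more of the literal 'w' (captured as 'num'); then a digit.
Walking the string: at [4:16] match '-&s2fniwwww4', groups = ('-&', 's2', 'niwwww'); at [19:33] match '&&:s101lniwww0', groups = ('&&:', 's101', 'niwww'); at [35:46] match '@s24jniwww0', groups = ('@', 's24', 'niwww').
`findall` packs the 3 group values into a tuple for every match.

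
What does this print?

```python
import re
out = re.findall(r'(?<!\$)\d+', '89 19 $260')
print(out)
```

['89', '19', '60']

`(?!…)`/`(?<!…)` only lets a position through if the neighbouring text does NOT match; no characters are consumed.
Since nothing is captured, `findall` lists the 3 matched substrings directly.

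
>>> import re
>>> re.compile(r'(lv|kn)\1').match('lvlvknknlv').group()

'lvlv'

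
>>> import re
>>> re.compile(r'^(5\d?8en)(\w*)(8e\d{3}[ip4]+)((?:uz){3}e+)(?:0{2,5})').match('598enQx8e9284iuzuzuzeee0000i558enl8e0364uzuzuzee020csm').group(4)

Pattern: anchored at the start of the string; then the literal '5', then optionally a digit, then the literal '8en' (captured); then zero or more of a word character (captured); then the literal '8e', then exactly 3 of a digit, then one or more of one of [ip4] (captured); then the literal 'uz' repeated 3 times, then one or more of a literal 'e' (captured); then 2 to 5 of a literal '0' (non-capturing group).
`match` is anchored at position 0; if the pattern doesn't fit there, it returns None.
The match spans [0:27] → '598enQx8e9284iuzuzuzeee0000'.
Captured: group 1 = '598en', group 2 = 'Qx', group 3 = '8e9284i', group 4 = 'uzuzuzeee'.

'uzuzuzeee'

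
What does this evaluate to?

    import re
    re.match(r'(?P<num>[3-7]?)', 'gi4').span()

(0, 0)

With `match`, the pattern is implicitly anchored at the beginning.
The match spans [0:0] → ''.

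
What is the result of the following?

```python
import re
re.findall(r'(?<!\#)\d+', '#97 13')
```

Because the assertion is negative and zero-width, positions next to the forbidden text are skipped.
Matches: at [2:3] → '7'; at [4:6] → '13'.
Since nothing is captured, `findall` lists the 2 matched substrings directly.

['7', '13']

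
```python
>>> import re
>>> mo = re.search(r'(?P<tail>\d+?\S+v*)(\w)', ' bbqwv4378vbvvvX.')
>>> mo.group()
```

This matches one or more of a digit (lazy), then one or more of a non-whitespace character, then zero or more of a literal 'v' (captured as 'tail'); then a word character (captured).
`re.search` tries every starting position until one works.
The match spans [6:16] → '4378vbvvvX'.
Captured: group 1 = '4378vbvvv', group 2 = 'X'.

'4378vbvvvX'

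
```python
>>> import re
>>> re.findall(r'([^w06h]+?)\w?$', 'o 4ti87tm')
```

With a single group, `findall` returns only what that group captured — 1 item.

['o 4ti87t']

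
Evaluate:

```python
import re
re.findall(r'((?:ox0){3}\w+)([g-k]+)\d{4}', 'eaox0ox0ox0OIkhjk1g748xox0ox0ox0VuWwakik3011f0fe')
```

The pattern matches the literal 'ox0' repeated 3 times, then one or more of a word character (captured); then one or more of a character in [g-k] (captured); then exactly 4 of a digit.
Scanning left to right: at [2:44] match 'ox0ox0ox0OIkhjk1g748xox0ox0ox0VuWwakik3011', groups = ('ox0ox0ox0OIkhjk1g748xox0ox0ox0VuWwaki', 'k').
Multiple groups make `findall` return tuples — one 2-tuple for the one match.

[('ox0ox0ox0OIkhjk1g748xox0ox0ox0VuWwaki', 'k')]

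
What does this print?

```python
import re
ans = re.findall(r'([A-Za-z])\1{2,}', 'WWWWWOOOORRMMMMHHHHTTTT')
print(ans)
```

['W', 'O', 'M', 'H', 'T']

`\1` is not a pattern — it's the concrete string captured by group 1, re-applied verbatim.
Because there's exactly one group, `findall` drops the full match and keeps group 1 from each hit.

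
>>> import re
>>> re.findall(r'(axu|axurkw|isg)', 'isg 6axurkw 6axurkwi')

['isg', 'axu', 'axu']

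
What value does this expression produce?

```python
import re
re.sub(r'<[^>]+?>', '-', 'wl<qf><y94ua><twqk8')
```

'wl--<twqk8'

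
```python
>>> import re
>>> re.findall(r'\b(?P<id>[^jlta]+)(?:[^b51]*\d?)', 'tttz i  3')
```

[' i  3']

Pattern: a word boundary (`\b`, zero-width); then one or more of any character except [jlta] (captured as 'id'); then zero or more of any character except [b51], then optionally a digit (non-capturing group).
Walking the string: at [4:9] match ' i  3', group 1 = ' i  3'.
`findall` collects group 1 from the one match (1 total).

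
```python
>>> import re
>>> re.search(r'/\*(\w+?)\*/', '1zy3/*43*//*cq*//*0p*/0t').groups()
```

`re.search` scans for the first position where the pattern succeeds.
The match spans [4:10] → '/*43*/'.
Captured: group 1 = '43'.

('43',)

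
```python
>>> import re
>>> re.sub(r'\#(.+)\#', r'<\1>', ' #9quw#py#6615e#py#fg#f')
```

' <9quw#py#6615e#py#fg>f'

Matches: at [1:22] → '#9quw#py#6615e#py#fg#'.
The replacement refers to a captured group, so each match is rewritten using its own captured text.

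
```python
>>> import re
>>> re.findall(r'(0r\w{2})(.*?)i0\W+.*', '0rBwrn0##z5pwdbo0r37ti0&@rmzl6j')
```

[('0rBw', 'rn0##z5pwdbo0r37t')]

The pattern matches the literal '0r', then exactly 2 of a word character (captured); then zero or more of any character (lazy) (captured); then the literal 'i0', then one or more of a non-word character, then zero or more of any character.
Scanning left to right: at [0:31] match '0rBwrn0##z5pwdbo0r37ti0&@rmzl6j', groups = ('0rBw', 'rn0##z5pwdbo0r37t').
`findall` packs the 2 group values into a tuple for every match.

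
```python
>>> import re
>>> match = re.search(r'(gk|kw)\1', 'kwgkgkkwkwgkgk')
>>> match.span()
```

(2, 6)

`\1` has to match the exact text group 1 already captured.
Unlike `match`, `search` isn't anchored — it looks for the pattern anywhere in the string.
The match spans [2:6] → 'gkgk'.
Captured: group 1 = 'gk'.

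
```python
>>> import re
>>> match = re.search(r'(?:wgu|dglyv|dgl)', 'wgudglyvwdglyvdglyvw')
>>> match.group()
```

`search` walks the string left to right and returns the first match it finds.
The match spans [0:3] → 'wgu'.

'wgu'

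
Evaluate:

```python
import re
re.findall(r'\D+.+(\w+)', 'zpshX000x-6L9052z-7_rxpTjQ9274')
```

['4']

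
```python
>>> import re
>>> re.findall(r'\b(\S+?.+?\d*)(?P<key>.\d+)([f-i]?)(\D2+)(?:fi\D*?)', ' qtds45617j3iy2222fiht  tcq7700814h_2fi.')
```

[('qtds45617', 'j3', 'i', 'y2222'), ('tc', 'q7700814', 'h', '_2')]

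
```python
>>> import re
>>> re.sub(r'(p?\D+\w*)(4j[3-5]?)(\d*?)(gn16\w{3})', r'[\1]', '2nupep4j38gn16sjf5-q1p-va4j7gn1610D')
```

This matches optionally a literal 'p', then one or more of a non-digit, then zero or more of a word character (captured); then the literal '4j', then optionally a character in [3-5] (captured); then zero or more of a digit (lazy) (captured); then the literal 'gn', then the literal '16', then exactly 3 of a word character (captured).
Matches: at [1:17] → 'nupep4j38gn16sjf'; at [21:35] → 'p-va4j7gn1610D'.
The replacement refers to a captured group, so each match is rewritten using its own captured text.

'2[nupep]5-q1[p-va]'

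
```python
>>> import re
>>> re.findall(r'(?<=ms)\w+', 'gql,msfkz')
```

['fkz']

Because the assertion is zero-width, the text it checks is not consumed and won't appear in the result.
Since nothing is captured, `findall` lists the 1 matched substring directly.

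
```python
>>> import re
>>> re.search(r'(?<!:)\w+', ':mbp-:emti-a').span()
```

Because the assertion is negative and zero-width, positions next to the forbidden text are skipped.
`search` walks the string left to right and returns the first match it finds.
The match spans [2:4] → 'bp'.

(2, 4)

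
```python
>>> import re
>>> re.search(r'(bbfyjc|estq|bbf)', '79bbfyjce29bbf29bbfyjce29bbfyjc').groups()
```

('bbfyjc',)

The regex engine tests alternatives in the order written; an earlier branch that matches wins even if a later one would match more.
`re.search` scans for the first position where the pattern succeeds.
The match spans [2:8] → 'bbfyjc'.
Captured: group 1 = 'bbfyjc'.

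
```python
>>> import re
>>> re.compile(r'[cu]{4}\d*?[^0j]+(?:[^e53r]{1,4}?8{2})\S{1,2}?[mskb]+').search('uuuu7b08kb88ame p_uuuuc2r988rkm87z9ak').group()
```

This matches exactly 4 of one of [cu], then zero or more of a digit (lazy), then one or more of any character except [0j]; then 1 to 4 of any character except [e53r] (lazy), then exactly 2 of the literal '8' (non-capturing group); then 1 to 2 of a non-whitespace character (lazy), then one or more of one of [mskb].
`re.search` tries every starting position until one works.
The match spans [0:14] → 'uuuu7b08kb88am'.

'uuuu7b08kb88am'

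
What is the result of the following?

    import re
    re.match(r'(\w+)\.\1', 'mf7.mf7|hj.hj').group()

With `match`, the pattern is implicitly anchored at the beginning.
The match spans [0:7] → 'mf7.mf7'.

'mf7.mf7'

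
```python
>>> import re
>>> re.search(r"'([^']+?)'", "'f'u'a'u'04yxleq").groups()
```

('f',)

`search` walks the string left to right and returns the first match it finds.
The match spans [0:3] → "'f'".
Captured: group 1 = 'f'.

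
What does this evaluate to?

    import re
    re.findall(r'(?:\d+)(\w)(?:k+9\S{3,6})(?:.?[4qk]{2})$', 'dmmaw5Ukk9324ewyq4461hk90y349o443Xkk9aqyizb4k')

The pattern matches one or more of a digit (non-capturing group); then a word character (captured); then one or more of a literal 'k', then the literal '9', then 3 to 6 of a non-whitespace character (non-capturing group); then optionally any character, then exactly 2 of one of [4qk] (non-capturing group); then anchored at the end.
Walking the string: at [30:45] match '443Xkk9aqyizb4k', group 1 = 'X'.
`findall` collects group 1 from the one match (1 total).

['X']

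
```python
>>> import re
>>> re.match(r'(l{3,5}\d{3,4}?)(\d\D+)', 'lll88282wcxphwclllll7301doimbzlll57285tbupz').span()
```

Pattern: 3 to 5 of the literal 'l', then 3 to 4 of a digit (lazy) (captured); then a digit, then one or more of a non-digit (captured).
`re.match` won't scan ahead — the pattern has to work from the very first character.
The match spans [0:20] → 'lll88282wcxphwclllll'.
Captured: group 1 = 'lll8828', group 2 = '2wcxphwclllll'.

(0, 20)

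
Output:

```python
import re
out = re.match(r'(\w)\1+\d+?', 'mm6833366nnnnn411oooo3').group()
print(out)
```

mm6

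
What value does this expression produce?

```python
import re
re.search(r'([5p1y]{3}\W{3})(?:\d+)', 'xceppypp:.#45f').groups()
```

The match spans [5:13] → 'ypp:.#45'.
Captured: group 1 = 'ypp:.#'.

('ypp:.#',)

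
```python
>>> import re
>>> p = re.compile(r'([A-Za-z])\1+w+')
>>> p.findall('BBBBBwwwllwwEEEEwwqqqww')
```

['B', 'l', 'E', 'q']

A backreference is literal: `\1` must see the identical characters the first group matched.
Matches: at [0:8] match 'BBBBBwww', group 1 = 'B'; at [8:12] match 'llww', group 1 = 'l'; at [12:18] match 'EEEEww', group 1 = 'E'; at [18:23] match 'qqqww', group 1 = 'q'.
One capturing group, so `findall` returns just the captured substring from each match — 4 in all.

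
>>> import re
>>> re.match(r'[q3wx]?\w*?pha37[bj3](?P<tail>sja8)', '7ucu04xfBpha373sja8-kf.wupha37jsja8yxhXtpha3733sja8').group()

`match` is anchored at position 0; if the pattern doesn't fit there, it returns None.
The match spans [0:19] → '7ucu04xfBpha373sja8'.

'7ucu04xfBpha373sja8'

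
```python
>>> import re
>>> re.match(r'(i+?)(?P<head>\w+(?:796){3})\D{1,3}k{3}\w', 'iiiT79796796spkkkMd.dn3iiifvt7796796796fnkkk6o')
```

The pattern matches one or more of a literal 'i' (lazy) (captured); then one or more of a word character, then the literal '796' repeated 3 times (captured as 'head'); then 1 to 3 of a non-digit, then exactly 3 of the literal 'k', then a word character.
`re.match` only tries the pattern at the start of the string.
Here the string doesn't start with a match, so the call returns None.

None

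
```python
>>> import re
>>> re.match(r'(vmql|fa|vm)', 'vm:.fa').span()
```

`re.match` only tries the pattern at the start of the string.
The match spans [0:2] → 'vm'.

(0, 2)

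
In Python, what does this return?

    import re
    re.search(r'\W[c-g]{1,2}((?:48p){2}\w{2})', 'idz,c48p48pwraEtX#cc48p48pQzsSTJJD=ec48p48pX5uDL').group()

',c48p48pwr'

The match spans [3:13] → ',c48p48pwr'.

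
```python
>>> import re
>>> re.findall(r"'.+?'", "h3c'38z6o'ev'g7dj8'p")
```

["'38z6o'", "'g7dj8'"]

Lazy quantifiers expand one character at a time until the remainder of the pattern can match.
Scanning left to right: at [3:10] → "'38z6o'"; at [12:19] → "'g7dj8'".
`findall` yields the raw match text (2 of them) because the pattern has no groups.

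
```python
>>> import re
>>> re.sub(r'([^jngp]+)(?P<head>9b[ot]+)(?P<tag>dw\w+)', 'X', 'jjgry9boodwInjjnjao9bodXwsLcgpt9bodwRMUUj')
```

The pattern matches one or more of any character except [jngp] (captured); then the literal '9b', then one or more of one of [ot] (captured as 'head'); then the literal 'dw', then one or more of a word character (captured as 'tag').
Matches: at [3:41] → 'ry9boodwInjjnjao9bodXwsLcgpt9bodwRMUUj'.
`sub` substitutes 'X' at each match site.

'jjgX'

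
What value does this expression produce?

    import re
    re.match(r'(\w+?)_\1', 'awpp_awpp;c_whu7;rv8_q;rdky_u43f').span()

(0, 9)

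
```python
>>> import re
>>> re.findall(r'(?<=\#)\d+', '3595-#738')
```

The `(?=…)`/`(?<=…)` assertion just peeks at neighbouring text; it doesn't advance the match position.
Matches: at [6:9] → '738'.
With no groups in the pattern, `findall` gives back each whole match — 1 here.

['738']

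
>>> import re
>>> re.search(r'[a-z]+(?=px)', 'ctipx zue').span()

(0, 3)

Because the assertion is zero-width, the text it checks is not consumed and won't appear in the result.
The match spans [0:3] → 'cti'.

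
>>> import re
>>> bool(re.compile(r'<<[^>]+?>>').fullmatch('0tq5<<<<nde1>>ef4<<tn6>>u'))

False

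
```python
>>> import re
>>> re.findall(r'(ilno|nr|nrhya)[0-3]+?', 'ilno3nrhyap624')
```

['ilno']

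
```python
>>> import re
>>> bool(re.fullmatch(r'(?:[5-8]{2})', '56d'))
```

This matches exactly 2 of a character in [5-8] (non-capturing group).
`re.fullmatch` requires the pattern to consume the entire string.
Here the string isn't matched end-to-end, so the call returns None, and `bool(None)` is False.

False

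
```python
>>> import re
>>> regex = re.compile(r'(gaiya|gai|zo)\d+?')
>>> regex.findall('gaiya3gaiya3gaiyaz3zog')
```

['gaiya', 'gaiya']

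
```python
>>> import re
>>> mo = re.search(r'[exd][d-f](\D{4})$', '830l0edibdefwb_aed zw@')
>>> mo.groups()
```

The match spans [16:22] → 'ed zw@'.
Captured: group 1 = ' zw@'.

(' zw@',)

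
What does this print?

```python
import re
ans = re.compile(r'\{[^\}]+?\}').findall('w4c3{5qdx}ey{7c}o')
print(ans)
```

['{5qdx}', '{7c}']

Walking the string: at [4:10] → '{5qdx}'; at [12:16] → '{7c}'.
`findall` yields the raw match text (2 of them) because the pattern has no groups.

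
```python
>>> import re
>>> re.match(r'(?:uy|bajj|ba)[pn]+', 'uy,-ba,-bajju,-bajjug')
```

`re.match` won't scan ahead — the pattern has to work from the very first character.
Here the string doesn't start with a match, so the call returns None.

None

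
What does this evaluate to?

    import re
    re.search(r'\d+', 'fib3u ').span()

(3, 4)

This matches one or more of a digit.
The match spans [3:4] → '3'.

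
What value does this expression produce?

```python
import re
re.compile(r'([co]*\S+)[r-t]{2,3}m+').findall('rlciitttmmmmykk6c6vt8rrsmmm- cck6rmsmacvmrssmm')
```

The pattern matches zero or more of one of [co], then one or more of a non-whitespace character (captured); then 2 to 3 of a character in [r-t], then one or more of a literal 'm'.
Because there's exactly one group, `findall` drops the full match and keeps group 1 from each hit.

['rlciitttmmmmykk6c6vt8r', 'cck6rmsmacvmr']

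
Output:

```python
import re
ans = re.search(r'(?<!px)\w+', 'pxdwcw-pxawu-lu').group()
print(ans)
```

pxdwcw

The negative lookahead/lookbehind blocks any match where the forbidden context is present.
Unlike `match`, `search` isn't anchored — it looks for the pattern anywhere in the string.
The match spans [0:6] → 'pxdwcw'.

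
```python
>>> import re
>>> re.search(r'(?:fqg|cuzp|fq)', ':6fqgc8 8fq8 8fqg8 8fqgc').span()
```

(2, 5)

Alternation tries branches left to right and keeps the first one that lets the overall match succeed at that position.
The match spans [2:5] → 'fqg'.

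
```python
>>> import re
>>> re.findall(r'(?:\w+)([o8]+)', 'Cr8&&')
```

['8']

This matches one or more of a word character (non-capturing group); then one or more of one of [o8] (captured).
Walking the string: at [0:3] match 'Cr8', group 1 = '8'.
Because there's exactly one group, `findall` drops the full match and keeps group 1 from the one hit.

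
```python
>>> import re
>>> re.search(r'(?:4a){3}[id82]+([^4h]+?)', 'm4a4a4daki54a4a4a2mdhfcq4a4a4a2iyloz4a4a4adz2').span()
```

This matches the literal '4a' repeated 3 times, then one or more of one of [id82]; then one or more of any character except [4h] (lazy) (captured).
The `?` after the quantifier makes it lazy — it takes as little as possible before letting the rest of the pattern try.
`re.search` tries every starting position until one works.
The match spans [11:19] → '4a4a4a2m'.
Captured: group 1 = 'm'.

(11, 19)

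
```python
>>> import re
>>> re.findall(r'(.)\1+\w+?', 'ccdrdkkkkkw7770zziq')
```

['c', 'k', '7', 'z']

`\1` has to match the exact text group 1 already captured.
Walking the string: at [0:3] match 'ccd', group 1 = 'c'; at [5:11] match 'kkkkkw', group 1 = 'k'; at [11:15] match '7770', group 1 = '7'; at [15:18] match 'zzi', group 1 = 'z'.
With a single group, `findall` returns only what that group captured — 4 items.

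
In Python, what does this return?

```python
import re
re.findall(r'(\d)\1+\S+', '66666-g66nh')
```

['6']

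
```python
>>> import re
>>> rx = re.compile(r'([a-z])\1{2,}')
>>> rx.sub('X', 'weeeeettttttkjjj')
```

'wXXkX'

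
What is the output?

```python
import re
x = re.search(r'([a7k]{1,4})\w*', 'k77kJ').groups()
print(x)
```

('k77k',)

Pattern: 1 to 4 of one of [a7k] (captured); then zero or more of a word character.
`re.search` scans for the first position where the pattern succeeds.
The match spans [0:5] → 'k77kJ'.
Captured: group 1 = 'k77k'.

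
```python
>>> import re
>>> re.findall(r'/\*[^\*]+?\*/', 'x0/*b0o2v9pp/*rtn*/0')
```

Scanning left to right: at [12:19] → '/*rtn*/'.
Since nothing is captured, `findall` lists the 1 matched substring directly.

['/*rtn*/']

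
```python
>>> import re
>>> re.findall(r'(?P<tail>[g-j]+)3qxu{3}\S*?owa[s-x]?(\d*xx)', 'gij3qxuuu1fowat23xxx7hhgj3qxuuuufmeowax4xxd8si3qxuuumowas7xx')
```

[('gij', '23xx'), ('hhgj', '4xx'), ('i', '7xx')]

With the lazy modifier that quantifier settles for the fewest repetitions that let the rest of the pattern succeed (the atoms after it are unaffected and can still be greedy).
2 groups means each result is a tuple of 2 captured strings — 3 here.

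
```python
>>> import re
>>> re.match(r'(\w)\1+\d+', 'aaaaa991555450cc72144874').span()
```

(0, 14)

After group 1 captures some text, `\1` only succeeds where that same text appears again.
`match` is anchored at position 0; if the pattern doesn't fit there, it returns None.
The match spans [0:14] → 'aaaaa991555450'.
Captured: group 1 = 'a'.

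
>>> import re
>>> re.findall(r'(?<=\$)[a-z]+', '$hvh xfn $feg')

['hvh', 'feg']

The lookaround is zero-width — it requires the adjacent text to match without consuming it, so the asserted text isn't part of the match.
Since nothing is captured, `findall` lists the 2 matched substrings directly.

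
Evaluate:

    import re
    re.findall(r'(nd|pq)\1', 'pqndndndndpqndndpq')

['nd', 'nd', 'nd']

After group 1 captures some text, `\1` only succeeds where that same text appears again.
Scanning left to right: at [2:6] match 'ndnd', group 1 = 'nd'; at [6:10] match 'ndnd', group 1 = 'nd'; at [12:16] match 'ndnd', group 1 = 'nd'.
One capturing group, so `findall` returns just the captured substring from each match — 3 in all.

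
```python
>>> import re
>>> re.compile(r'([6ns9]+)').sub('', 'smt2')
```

'mt2'

The pattern matches one or more of one of [6ns9] (captured).
Matches: at [0:1] → 's'.
Each match is replaced by ''.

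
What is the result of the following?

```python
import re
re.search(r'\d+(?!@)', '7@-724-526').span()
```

(3, 6)

The negative lookaround is zero-width — it rules out positions where the adjacent text would match, without consuming anything.
`re.search` scans for the first position where the pattern succeeds.
The match spans [3:6] → '724'.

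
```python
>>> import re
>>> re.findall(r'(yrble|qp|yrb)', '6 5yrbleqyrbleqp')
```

['yrble', 'yrble', 'qp']

Branches in `(...|...)` are attempted left-to-right; the first branch that allows the whole pattern to succeed is taken.
Walking the string: at [3:8] match 'yrble', group 1 = 'yrble'; at [9:14] match 'yrble', group 1 = 'yrble'; at [14:16] match 'qp', group 1 = 'qp'.
Because there's exactly one group, `findall` drops the full match and keeps group 1 from each hit.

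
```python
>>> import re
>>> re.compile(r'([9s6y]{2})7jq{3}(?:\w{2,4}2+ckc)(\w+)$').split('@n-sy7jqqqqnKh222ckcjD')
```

Because the pattern has a capturing group, `split` also inserts each captured text between the pieces.

['@n-', 'sy', 'jD', '']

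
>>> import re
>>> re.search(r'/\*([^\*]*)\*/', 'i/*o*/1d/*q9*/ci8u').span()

The match spans [1:6] → '/*o*/'.

(1, 6)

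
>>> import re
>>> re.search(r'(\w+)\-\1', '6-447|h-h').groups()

('h',)

A backreference is literal: `\1` must see the identical characters the first group matched.
`re.search` tries every starting position until one works.
The match spans [6:9] → 'h-h'.
Captured: group 1 = 'h'.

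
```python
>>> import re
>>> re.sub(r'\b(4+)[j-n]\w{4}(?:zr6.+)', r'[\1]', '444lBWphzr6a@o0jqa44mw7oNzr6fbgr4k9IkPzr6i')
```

'[444]'

The replacement refers to a captured group, so each match is rewritten using its own captured text.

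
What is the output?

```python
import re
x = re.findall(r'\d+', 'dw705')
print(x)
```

Since nothing is captured, `findall` lists the 1 matched substring directly.

['705']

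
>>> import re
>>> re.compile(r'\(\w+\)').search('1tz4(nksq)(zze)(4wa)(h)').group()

'(nksq)'

Unlike `match`, `search` isn't anchored — it looks for the pattern anywhere in the string.
The match spans [4:10] → '(nksq)'.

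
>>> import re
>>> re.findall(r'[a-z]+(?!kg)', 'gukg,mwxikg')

['gukg', 'mwxikg']

The negative lookahead/lookbehind blocks any match where the forbidden context is present.
Scanning left to right: at [0:4] → 'gukg'; at [5:11] → 'mwxikg'.
`findall` yields the raw match text (2 of them) because the pattern has no groups.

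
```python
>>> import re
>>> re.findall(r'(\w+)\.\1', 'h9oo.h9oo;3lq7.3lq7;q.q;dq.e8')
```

['h9oo', '3lq7', 'q']

A backreference is literal: `\1` must see the identical characters the first group matched.
With a single group, `findall` returns only what that group captured — 3 items.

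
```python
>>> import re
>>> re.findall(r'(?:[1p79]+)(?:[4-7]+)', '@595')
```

['95']

The pattern matches one or more of one of [1p79] (non-capturing group); then one or more of a character in [4-7] (non-capturing group).
`findall` yields the raw match text (1 of them) because the pattern has no groups.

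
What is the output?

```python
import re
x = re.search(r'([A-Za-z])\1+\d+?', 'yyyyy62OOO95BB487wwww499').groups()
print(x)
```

('y',)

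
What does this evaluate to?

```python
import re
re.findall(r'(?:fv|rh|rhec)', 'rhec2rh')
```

The regex engine tests alternatives in the order written; an earlier branch that matches wins even if a later one would match more.
`findall` yields the raw match text (2 of them) because the pattern has no groups.

['rh', 'rh']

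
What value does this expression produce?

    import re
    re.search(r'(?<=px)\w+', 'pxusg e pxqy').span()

The positive lookaround only admits positions where the adjacent text matches; those characters stay outside the span.
Unlike `match`, `search` isn't anchored — it looks for the pattern anywhere in the string.
The match spans [2:5] → 'usg'.

(2, 5)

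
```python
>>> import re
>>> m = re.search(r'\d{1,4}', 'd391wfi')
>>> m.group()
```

'391'

Pattern: 1 to 4 of a digit.
`search` walks the string left to right and returns the first match it finds.
The match spans [1:4] → '391'.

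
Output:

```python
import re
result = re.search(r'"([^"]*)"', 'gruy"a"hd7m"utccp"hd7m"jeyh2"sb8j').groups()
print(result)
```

The match spans [4:7] → '"a"'.
Captured: group 1 = 'a'.

('a',)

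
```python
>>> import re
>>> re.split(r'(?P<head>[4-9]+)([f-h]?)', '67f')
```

['', '67', 'f', '']

This matches one or more of a character in [4-9] (captured as 'head'); then optionally a character in [f-h] (captured).
Matches to split on: at [0:3] → '67f'.
`re.split` interleaves the captured-group text with the surrounding fragments.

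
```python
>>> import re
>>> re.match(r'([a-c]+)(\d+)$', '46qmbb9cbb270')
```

`match` is anchored at position 0; if the pattern doesn't fit there, it returns None.
Here the string doesn't start with a match, so the call returns None.

None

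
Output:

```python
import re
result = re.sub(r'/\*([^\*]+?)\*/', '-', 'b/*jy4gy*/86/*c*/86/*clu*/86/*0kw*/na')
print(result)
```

Each match is replaced by '-'.

b-86-86-86-na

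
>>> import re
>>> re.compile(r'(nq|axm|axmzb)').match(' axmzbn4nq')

None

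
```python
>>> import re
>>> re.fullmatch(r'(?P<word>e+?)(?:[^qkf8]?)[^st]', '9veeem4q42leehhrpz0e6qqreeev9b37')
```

This matches one or more of a literal 'e' (lazy) (captured as 'word'); then optionally any character except [qkf8] (non-capturing group); then any character except [st].
For `fullmatch`, every character of the input must be accounted for by the pattern.
Here there's no way to consume every character, so the call returns None.

None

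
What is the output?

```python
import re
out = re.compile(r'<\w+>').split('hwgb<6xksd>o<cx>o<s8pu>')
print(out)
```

['hwgb', 'o', 'o', '']

Each match becomes a cut point; 4 segments remain.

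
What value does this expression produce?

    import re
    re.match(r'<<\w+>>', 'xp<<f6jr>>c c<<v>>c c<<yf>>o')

None

`match` is anchored at position 0; if the pattern doesn't fit there, it returns None.
Here the string doesn't start with a match, so the call returns None.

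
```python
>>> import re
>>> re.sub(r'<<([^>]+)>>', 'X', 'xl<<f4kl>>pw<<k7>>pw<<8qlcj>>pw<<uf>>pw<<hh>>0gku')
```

Matches: at [2:10] → '<<f4kl>>'; at [12:18] → '<<k7>>'; at [20:29] → '<<8qlcj>>'; at [31:37] → '<<uf>>'; at [39:45] → '<<hh>>'.
Each match is replaced by 'X'.

'xlXpwXpwXpwXpwX0gku'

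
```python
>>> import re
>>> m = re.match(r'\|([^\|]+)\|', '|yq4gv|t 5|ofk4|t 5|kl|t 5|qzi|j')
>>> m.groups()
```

With `match`, the pattern is implicitly anchored at the beginning.
The match spans [0:7] → '|yq4gv|'.
Captured: group 1 = 'yq4gv'.

('yq4gv',)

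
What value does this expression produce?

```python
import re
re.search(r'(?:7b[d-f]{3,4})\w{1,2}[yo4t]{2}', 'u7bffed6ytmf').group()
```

This matches the literal '7b', then 3 to 4 of a character in [d-f] (non-capturing group); then 1 to 2 of a word character, then exactly 2 of one of [yo4t].
Unlike `match`, `search` isn't anchored — it looks for the pattern anywhere in the string.
The match spans [1:10] → '7bffed6yt'.

'7bffed6yt'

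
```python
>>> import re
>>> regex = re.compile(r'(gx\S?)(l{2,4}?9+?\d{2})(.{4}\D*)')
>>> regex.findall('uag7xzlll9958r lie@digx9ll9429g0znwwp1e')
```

The pattern matches the literal 'gx', then optionally a non-whitespace character (captured); then 2 to 4 of the literal 'l' (lazy), then one or more of a literal '9' (lazy), then exactly 2 of a digit (captured); then exactly 4 of any character, then zero or more of a non-digit (captured).
Scanning left to right: at [21:37] match 'gx9ll9429g0znwwp', groups = ('gx9', 'll942', '9g0znwwp').
`findall` packs the 3 group values into a tuple for every match.

[('gx9', 'll942', '9g0znwwp')]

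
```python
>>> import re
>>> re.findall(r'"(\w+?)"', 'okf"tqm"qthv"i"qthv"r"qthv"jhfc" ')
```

One capturing group, so `findall` returns just the captured substring from each match — 4 in all.

['tqm', 'i', 'r', 'jhfc']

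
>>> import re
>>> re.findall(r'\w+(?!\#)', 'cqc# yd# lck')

Because the assertion is negative and zero-width, positions next to the forbidden text are skipped.
No capturing groups, so `findall` returns the 3 full match strings.

['cq', 'y', 'lck']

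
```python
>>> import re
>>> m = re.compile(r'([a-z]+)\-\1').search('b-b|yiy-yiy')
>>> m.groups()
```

('b',)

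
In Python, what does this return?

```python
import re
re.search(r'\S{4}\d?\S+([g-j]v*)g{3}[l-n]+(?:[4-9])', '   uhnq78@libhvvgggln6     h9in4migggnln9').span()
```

(3, 22)

Pattern: exactly 4 of a non-whitespace character, then optionally a digit; then one or more of a non-whitespace character; then a character in [g-j], then zero or more of the literal 'v' (captured); then exactly 3 of the literal 'g', then one or more of a character in [l-n]; then a character in [4-9] (non-capturing group).
The match spans [3:22] → 'uhnq78@libhvvgggln6'.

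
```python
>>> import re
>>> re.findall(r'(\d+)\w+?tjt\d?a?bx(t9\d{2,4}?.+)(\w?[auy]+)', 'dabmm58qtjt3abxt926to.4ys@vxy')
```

[('58', 't926to.4ys@vx', 'y')]

Pattern: one or more of a digit (captured); then one or more of a word character (lazy), then the literal 'tjt'; then optionally a digit, then optionally the literal 'a', then the literal 'bx'; then the literal 't9', then 2 to 4 of a digit (lazy), then one or more of any character (captured); then optionally a word character, then one or more of one of [auy] (captured).
Matches: at [5:29] match '58qtjt3abxt926to.4ys@vxy', groups = ('58', 't926to.4ys@vx', 'y').
With 3 capturing groups, `findall` returns a 3-tuple per match.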